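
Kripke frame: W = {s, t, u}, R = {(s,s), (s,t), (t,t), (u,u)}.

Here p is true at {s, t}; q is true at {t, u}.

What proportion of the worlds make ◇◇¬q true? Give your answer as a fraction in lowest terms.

s: successors {s, t}; ◇¬q there: s:T, t:F. ✓
t: successors {t}; ◇¬q there: t:F. ✗
u: successors {u}; ◇¬q there: u:F. ✗
That's 1 of 3 worlds, so 1/3.

1/3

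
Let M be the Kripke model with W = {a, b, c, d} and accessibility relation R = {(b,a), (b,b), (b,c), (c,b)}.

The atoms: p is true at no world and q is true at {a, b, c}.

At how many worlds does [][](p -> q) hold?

a: no successors, so [][](p -> q) holds vacuously. ✓
b: successors {a, b, c}; [](p -> q) there: a:T, b:T, c:T. ✓
c: successors {b}; [](p -> q) there: b:T. ✓
d: no successors, so [][](p -> q) holds vacuously. ✓
Satisfying worlds: {a, b, c, d}.

4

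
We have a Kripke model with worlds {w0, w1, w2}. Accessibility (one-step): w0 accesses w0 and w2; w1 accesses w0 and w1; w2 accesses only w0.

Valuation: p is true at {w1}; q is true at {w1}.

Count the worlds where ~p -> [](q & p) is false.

w0: ~p is T, [](q & p) is F. ✗
w1: ~p is F, [](q & p) is F. ✓
w2: ~p is T, [](q & p) is F. ✗
Satisfying worlds: {w1}.
So ~p -> [](q & p) fails at the other 2 worlds.

2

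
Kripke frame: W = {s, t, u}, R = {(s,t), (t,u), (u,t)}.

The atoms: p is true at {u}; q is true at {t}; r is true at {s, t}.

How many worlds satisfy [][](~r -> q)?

s: successors {t}; [](~r -> q) there: t:F. ✗
t: successors {u}; [](~r -> q) there: u:T. ✓
u: successors {t}; [](~r -> q) there: t:F. ✗
Satisfying worlds: {t}.

1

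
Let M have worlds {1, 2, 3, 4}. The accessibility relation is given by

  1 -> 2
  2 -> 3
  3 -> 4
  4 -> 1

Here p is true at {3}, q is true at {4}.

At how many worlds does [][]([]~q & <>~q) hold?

1: successors {2}; []([]~q & <>~q) there: 2:F. ✗
2: successors {3}; []([]~q & <>~q) there: 3:T. ✓
3: successors {4}; []([]~q & <>~q) there: 4:T. ✓
4: successors {1}; []([]~q & <>~q) there: 1:T. ✓
Satisfying worlds: {2, 3, 4}.

3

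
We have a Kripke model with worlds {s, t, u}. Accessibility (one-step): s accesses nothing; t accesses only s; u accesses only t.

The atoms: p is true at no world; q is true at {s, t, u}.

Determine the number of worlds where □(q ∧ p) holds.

1

s: no successors, so □(q ∧ p) holds vacuously. ✓
t: successors {s}; q ∧ p there: s:F. ✗
u: successors {t}; q ∧ p there: t:F. ✗
Satisfying worlds: {s}.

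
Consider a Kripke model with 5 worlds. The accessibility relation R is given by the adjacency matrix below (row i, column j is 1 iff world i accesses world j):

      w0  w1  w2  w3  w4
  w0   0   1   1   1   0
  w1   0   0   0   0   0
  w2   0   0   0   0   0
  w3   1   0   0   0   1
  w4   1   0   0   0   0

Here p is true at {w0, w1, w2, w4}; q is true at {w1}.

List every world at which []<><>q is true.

{w1, w2}

w0: successors {w1, w2, w3}; <><>q there: w1:F, w2:F, w3:T. ✗
w1: no successors, so []<><>q holds vacuously. ✓
w2: no successors, so []<><>q holds vacuously. ✓
w3: successors {w0, w4}; <><>q there: w0:F, w4:T. ✗
w4: successors {w0}; <><>q there: w0:F. ✗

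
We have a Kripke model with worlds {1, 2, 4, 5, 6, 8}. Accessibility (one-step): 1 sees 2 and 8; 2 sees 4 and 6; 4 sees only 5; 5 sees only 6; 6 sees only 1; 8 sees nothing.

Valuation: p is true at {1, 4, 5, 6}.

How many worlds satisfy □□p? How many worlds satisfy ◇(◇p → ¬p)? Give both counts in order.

For □□p:
1: successors {2, 8}; □p there: 2:T, 8:T. ✓
2: successors {4, 6}; □p there: 4:T, 6:T. ✓
4: successors {5}; □p there: 5:T. ✓
5: successors {6}; □p there: 6:T. ✓
6: successors {1}; □p there: 1:F. ✗
8: no successors, so □□p holds vacuously. ✓
— 5 worlds.
For ◇(◇p → ¬p):
1: successors {2, 8}; ◇p → ¬p there: 2:T, 8:T. ✓
2: successors {4, 6}; ◇p → ¬p there: 4:F, 6:F. ✗
4: successors {5}; ◇p → ¬p there: 5:F. ✗
5: successors {6}; ◇p → ¬p there: 6:F. ✗
6: successors {1}; ◇p → ¬p there: 1:T. ✓
8: no successors, so ◇(◇p → ¬p) fails. ✗
— 2 worlds.

5 and 2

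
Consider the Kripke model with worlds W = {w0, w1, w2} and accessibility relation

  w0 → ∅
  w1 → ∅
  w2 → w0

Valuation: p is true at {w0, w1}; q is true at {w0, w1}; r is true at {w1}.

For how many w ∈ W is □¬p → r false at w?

w0: □¬p is T, r is F. ✗
w1: □¬p is T, r is T. ✓
w2: □¬p is F, r is F. ✓
Satisfying worlds: {w1, w2}.
So □¬p → r fails at the other 1 world.

1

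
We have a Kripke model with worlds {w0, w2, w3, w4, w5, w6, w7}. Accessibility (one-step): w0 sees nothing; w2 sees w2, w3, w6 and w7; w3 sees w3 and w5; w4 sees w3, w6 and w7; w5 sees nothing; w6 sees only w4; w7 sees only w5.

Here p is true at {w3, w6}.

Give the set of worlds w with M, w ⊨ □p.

w0: no successors, so □p holds vacuously. ✓
w2: successors {w2, w3, w6, w7}; p there: w2:F, w3:T, w6:T, w7:F. ✗
w3: successors {w3, w5}; p there: w3:T, w5:F. ✗
w4: successors {w3, w6, w7}; p there: w3:T, w6:T, w7:F. ✗
w5: no successors, so □p holds vacuously. ✓
w6: successors {w4}; p there: w4:F. ✗
w7: successors {w5}; p there: w5:F. ✗

{w0, w5}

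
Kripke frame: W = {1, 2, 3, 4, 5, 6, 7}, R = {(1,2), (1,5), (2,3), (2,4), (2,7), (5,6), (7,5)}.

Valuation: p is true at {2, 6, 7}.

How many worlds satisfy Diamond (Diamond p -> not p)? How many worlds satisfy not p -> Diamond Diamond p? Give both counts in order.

4 and 4

For Diamond (Diamond p -> not p):
1: successors {2, 5}; Diamond p -> not p there: 2:F, 5:T. ✓
2: successors {3, 4, 7}; Diamond p -> not p there: 3:T, 4:T, 7:T. ✓
3: no successors, so Diamond (Diamond p -> not p) fails. ✗
4: no successors, so Diamond (Diamond p -> not p) fails. ✗
5: successors {6}; Diamond p -> not p there: 6:T. ✓
6: no successors, so Diamond (Diamond p -> not p) fails. ✗
7: successors {5}; Diamond p -> not p there: 5:T. ✓
— 4 worlds.
For not p -> Diamond Diamond p:
1: not p is T, Diamond Diamond p is T. ✓
2: not p is F, Diamond Diamond p is F. ✓
3: not p is T, Diamond Diamond p is F. ✗
4: not p is T, Diamond Diamond p is F. ✗
5: not p is T, Diamond Diamond p is F. ✗
6: not p is F, Diamond Diamond p is F. ✓
7: not p is F, Diamond Diamond p is T. ✓
— 4 worlds.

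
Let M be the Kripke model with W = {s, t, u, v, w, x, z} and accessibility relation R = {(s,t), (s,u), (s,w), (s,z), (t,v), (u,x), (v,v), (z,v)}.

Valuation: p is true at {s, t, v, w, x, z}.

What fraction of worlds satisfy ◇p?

5/7

s: successors {t, u, w, z}; p there: t:T, u:F, w:T, z:T. ✓
t: successors {v}; p there: v:T. ✓
u: successors {x}; p there: x:T. ✓
v: successors {v}; p there: v:T. ✓
w: no successors, so ◇p fails. ✗
x: no successors, so ◇p fails. ✗
z: successors {v}; p there: v:T. ✓
That's 5 of 7 worlds, so 5/7.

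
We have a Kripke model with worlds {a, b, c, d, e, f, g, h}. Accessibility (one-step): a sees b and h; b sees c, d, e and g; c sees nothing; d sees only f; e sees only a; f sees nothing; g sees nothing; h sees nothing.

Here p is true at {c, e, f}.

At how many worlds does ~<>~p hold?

a: <>~p is T. ✗
b: <>~p is T. ✗
c: <>~p is F. ✓
d: <>~p is F. ✓
e: <>~p is T. ✗
f: <>~p is F. ✓
g: <>~p is F. ✓
h: <>~p is F. ✓
Satisfying worlds: {c, d, f, g, h}.

5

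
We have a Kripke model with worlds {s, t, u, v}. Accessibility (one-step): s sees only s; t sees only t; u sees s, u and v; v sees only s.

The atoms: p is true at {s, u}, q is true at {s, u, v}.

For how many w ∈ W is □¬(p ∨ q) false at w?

3

s: successors {s}; ¬(p ∨ q) there: s:F. ✗
t: successors {t}; ¬(p ∨ q) there: t:T. ✓
u: successors {s, u, v}; ¬(p ∨ q) there: s:F, u:F, v:F. ✗
v: successors {s}; ¬(p ∨ q) there: s:F. ✗
Satisfying worlds: {t}.
So □¬(p ∨ q) fails at the other 3 worlds.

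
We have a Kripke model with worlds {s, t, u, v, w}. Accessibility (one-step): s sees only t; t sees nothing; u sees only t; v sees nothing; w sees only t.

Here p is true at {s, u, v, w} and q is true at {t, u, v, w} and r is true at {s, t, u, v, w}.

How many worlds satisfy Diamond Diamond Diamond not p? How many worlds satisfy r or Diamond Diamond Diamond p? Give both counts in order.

For Diamond Diamond Diamond not p:
s: successors {t}; Diamond Diamond not p there: t:F. ✗
t: no successors, so Diamond Diamond Diamond not p fails. ✗
u: successors {t}; Diamond Diamond not p there: t:F. ✗
v: no successors, so Diamond Diamond Diamond not p fails. ✗
w: successors {t}; Diamond Diamond not p there: t:F. ✗
— 0 worlds.
For r or Diamond Diamond Diamond p:
s: r is T, Diamond Diamond Diamond p is F. ✓
t: r is T, Diamond Diamond Diamond p is F. ✓
u: r is T, Diamond Diamond Diamond p is F. ✓
v: r is T, Diamond Diamond Diamond p is F. ✓
w: r is T, Diamond Diamond Diamond p is F. ✓
— 5 worlds.

0 and 5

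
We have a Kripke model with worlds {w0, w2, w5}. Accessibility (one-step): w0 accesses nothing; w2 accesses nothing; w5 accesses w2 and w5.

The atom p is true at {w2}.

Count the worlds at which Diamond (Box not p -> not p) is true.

w0: no successors, so Diamond (Box not p -> not p) fails. ✗
w2: no successors, so Diamond (Box not p -> not p) fails. ✗
w5: successors {w2, w5}; Box not p -> not p there: w2:F, w5:T. ✓
Satisfying worlds: {w5}.

1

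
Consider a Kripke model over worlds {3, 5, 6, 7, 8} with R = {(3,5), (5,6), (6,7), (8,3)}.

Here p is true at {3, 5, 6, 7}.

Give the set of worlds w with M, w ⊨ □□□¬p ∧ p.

3: □□□¬p is F, p is T. ✗
5: □□□¬p is T, p is T. ✓
6: □□□¬p is T, p is T. ✓
7: □□□¬p is T, p is T. ✓
8: □□□¬p is F, p is F. ✗

{5, 6, 7}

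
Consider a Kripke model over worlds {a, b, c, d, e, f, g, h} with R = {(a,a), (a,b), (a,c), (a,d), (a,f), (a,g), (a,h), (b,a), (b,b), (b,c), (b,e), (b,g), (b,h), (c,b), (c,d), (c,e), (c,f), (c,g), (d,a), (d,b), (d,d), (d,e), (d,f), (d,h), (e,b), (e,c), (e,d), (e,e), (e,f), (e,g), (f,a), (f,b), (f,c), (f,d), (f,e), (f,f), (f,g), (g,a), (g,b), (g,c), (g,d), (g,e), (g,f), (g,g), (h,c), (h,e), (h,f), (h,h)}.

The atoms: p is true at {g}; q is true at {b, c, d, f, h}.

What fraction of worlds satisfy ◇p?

a: successors {a, b, c, d, f, g, h}; p there: a:F, b:F, c:F, d:F, f:F, g:T, h:F. ✓
b: successors {a, b, c, e, g, h}; p there: a:F, b:F, c:F, e:F, g:T, h:F. ✓
c: successors {b, d, e, f, g}; p there: b:F, d:F, e:F, f:F, g:T. ✓
d: successors {a, b, d, e, f, h}; p there: a:F, b:F, d:F, e:F, f:F, h:F. ✗
e: successors {b, c, d, e, f, g}; p there: b:F, c:F, d:F, e:F, f:F, g:T. ✓
f: successors {a, b, c, d, e, f, g}; p there: a:F, b:F, c:F, d:F, e:F, f:F, g:T. ✓
g: successors {a, b, c, d, e, f, g}; p there: a:F, b:F, c:F, d:F, e:F, f:F, g:T. ✓
h: successors {c, e, f, h}; p there: c:F, e:F, f:F, h:F. ✗
That's 6 of 8 worlds, so 6/8 = 3/4.

3/4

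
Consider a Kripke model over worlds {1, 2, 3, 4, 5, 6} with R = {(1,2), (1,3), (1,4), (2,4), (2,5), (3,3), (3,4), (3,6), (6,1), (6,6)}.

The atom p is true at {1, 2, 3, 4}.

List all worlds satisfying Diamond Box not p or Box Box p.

1: Diamond Box not p is T, Box Box p is F. ✓
2: Diamond Box not p is T, Box Box p is T. ✓
3: Diamond Box not p is T, Box Box p is F. ✓
4: Diamond Box not p is F, Box Box p is T. ✓
5: Diamond Box not p is F, Box Box p is T. ✓
6: Diamond Box not p is F, Box Box p is F. ✗

{1, 2, 3, 4, 5}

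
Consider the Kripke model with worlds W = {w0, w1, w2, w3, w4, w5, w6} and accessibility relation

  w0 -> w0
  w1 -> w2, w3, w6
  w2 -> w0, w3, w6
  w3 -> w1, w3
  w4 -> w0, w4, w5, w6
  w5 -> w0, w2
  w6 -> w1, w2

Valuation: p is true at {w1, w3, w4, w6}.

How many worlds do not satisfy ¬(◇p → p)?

w0: ◇p → p is T. ✗
w1: ◇p → p is T. ✗
w2: ◇p → p is F. ✓
w3: ◇p → p is T. ✗
w4: ◇p → p is T. ✗
w5: ◇p → p is T. ✗
w6: ◇p → p is T. ✗
Satisfying worlds: {w2}.
So ¬(◇p → p) fails at the other 6 worlds.

6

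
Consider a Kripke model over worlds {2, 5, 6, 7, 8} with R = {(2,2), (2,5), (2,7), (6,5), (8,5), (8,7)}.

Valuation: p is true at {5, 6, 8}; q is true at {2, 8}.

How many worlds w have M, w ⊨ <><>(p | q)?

2: successors {2, 5, 7}; <>(p | q) there: 2:T, 5:F, 7:F. ✓
5: no successors, so <><>(p | q) fails. ✗
6: successors {5}; <>(p | q) there: 5:F. ✗
7: no successors, so <><>(p | q) fails. ✗
8: successors {5, 7}; <>(p | q) there: 5:F, 7:F. ✗
Satisfying worlds: {2}.

1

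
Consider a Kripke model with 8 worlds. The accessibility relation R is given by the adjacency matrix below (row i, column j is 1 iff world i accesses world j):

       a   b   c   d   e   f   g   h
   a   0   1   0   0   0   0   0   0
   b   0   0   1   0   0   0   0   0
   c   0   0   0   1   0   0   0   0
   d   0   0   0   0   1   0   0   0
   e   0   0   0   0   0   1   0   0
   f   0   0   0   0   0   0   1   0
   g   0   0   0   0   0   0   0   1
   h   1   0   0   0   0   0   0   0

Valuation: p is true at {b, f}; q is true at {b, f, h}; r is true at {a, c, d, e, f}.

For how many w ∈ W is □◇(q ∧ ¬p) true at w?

a: successors {b}; ◇(q ∧ ¬p) there: b:F. ✗
b: successors {c}; ◇(q ∧ ¬p) there: c:F. ✗
c: successors {d}; ◇(q ∧ ¬p) there: d:F. ✗
d: successors {e}; ◇(q ∧ ¬p) there: e:F. ✗
e: successors {f}; ◇(q ∧ ¬p) there: f:F. ✗
f: successors {g}; ◇(q ∧ ¬p) there: g:T. ✓
g: successors {h}; ◇(q ∧ ¬p) there: h:F. ✗
h: successors {a}; ◇(q ∧ ¬p) there: a:F. ✗
Satisfying worlds: {f}.

1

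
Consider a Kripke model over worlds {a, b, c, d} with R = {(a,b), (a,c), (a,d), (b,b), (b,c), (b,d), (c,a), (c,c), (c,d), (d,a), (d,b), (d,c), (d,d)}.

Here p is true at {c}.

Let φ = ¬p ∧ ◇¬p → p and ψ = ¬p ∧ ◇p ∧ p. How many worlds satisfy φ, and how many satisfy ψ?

For ¬p ∧ ◇¬p → p:
a: ¬p ∧ ◇¬p is T, p is F. ✗
b: ¬p ∧ ◇¬p is T, p is F. ✗
c: ¬p ∧ ◇¬p is F, p is T. ✓
d: ¬p ∧ ◇¬p is T, p is F. ✗
— 1 world.
For ¬p ∧ ◇p ∧ p:
a: ¬p ∧ ◇p is T, p is F. ✗
b: ¬p ∧ ◇p is T, p is F. ✗
c: ¬p ∧ ◇p is F, p is T. ✗
d: ¬p ∧ ◇p is T, p is F. ✗
— 0 worlds.

1 and 0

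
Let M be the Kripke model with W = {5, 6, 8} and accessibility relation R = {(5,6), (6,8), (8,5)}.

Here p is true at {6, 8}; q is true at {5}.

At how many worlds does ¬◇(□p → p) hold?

5: ◇(□p → p) is T. ✗
6: ◇(□p → p) is T. ✗
8: ◇(□p → p) is F. ✓
Satisfying worlds: {8}.

1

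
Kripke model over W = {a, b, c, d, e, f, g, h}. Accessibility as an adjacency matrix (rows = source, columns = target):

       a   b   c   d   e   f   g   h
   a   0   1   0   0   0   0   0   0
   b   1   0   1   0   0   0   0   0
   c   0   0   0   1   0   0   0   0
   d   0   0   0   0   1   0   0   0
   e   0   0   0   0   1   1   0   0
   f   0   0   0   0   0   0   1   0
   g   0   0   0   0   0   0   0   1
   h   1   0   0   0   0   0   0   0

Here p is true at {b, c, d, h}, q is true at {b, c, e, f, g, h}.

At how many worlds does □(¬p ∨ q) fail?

a: successors {b}; ¬p ∨ q there: b:T. ✓
b: successors {a, c}; ¬p ∨ q there: a:T, c:T. ✓
c: successors {d}; ¬p ∨ q there: d:F. ✗
d: successors {e}; ¬p ∨ q there: e:T. ✓
e: successors {e, f}; ¬p ∨ q there: e:T, f:T. ✓
f: successors {g}; ¬p ∨ q there: g:T. ✓
g: successors {h}; ¬p ∨ q there: h:T. ✓
h: successors {a}; ¬p ∨ q there: a:T. ✓
Satisfying worlds: {a, b, d, e, f, g, h}.
So □(¬p ∨ q) fails at the other 1 world.

1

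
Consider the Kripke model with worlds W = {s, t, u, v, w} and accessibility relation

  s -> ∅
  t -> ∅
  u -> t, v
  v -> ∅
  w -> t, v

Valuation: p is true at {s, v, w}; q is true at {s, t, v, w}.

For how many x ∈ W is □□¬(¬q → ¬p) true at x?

5

s: no successors, so □□¬(¬q → ¬p) holds vacuously. ✓
t: no successors, so □□¬(¬q → ¬p) holds vacuously. ✓
u: successors {t, v}; □¬(¬q → ¬p) there: t:T, v:T. ✓
v: no successors, so □□¬(¬q → ¬p) holds vacuously. ✓
w: successors {t, v}; □¬(¬q → ¬p) there: t:T, v:T. ✓
Satisfying worlds: {s, t, u, v, w}.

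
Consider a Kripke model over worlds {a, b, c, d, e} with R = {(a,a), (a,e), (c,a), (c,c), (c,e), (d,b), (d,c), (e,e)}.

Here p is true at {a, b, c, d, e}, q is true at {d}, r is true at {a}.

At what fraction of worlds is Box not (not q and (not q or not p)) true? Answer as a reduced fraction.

1/5

a: successors {a, e}; not (not q and (not q or not p)) there: a:F, e:F. ✗
b: no successors, so Box not (not q and (not q or not p)) holds vacuously. ✓
c: successors {a, c, e}; not (not q and (not q or not p)) there: a:F, c:F, e:F. ✗
d: successors {b, c}; not (not q and (not q or not p)) there: b:F, c:F. ✗
e: successors {e}; not (not q and (not q or not p)) there: e:F. ✗
That's 1 of 5 worlds, so 1/5.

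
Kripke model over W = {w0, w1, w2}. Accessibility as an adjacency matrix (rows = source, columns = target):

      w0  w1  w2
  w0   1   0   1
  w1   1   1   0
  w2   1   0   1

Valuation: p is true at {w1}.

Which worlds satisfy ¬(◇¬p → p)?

{w0, w2}

w0: ◇¬p → p is F. ✓
w1: ◇¬p → p is T. ✗
w2: ◇¬p → p is F. ✓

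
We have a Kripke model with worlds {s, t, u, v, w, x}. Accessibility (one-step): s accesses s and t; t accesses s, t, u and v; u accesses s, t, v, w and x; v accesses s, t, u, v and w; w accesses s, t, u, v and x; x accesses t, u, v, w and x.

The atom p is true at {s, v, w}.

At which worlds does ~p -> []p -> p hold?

{s, t, u, v, w, x}

s: ~p is F, []p -> p is T. ✓
t: ~p is T, []p -> p is T. ✓
u: ~p is T, []p -> p is T. ✓
v: ~p is F, []p -> p is T. ✓
w: ~p is F, []p -> p is T. ✓
x: ~p is T, []p -> p is T. ✓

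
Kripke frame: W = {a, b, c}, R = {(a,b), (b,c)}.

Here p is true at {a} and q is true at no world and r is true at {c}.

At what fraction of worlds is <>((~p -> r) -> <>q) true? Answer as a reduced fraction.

1/3

a: successors {b}; (~p -> r) -> <>q there: b:T. ✓
b: successors {c}; (~p -> r) -> <>q there: c:F. ✗
c: no successors, so <>((~p -> r) -> <>q) fails. ✗
That's 1 of 3 worlds, so 1/3.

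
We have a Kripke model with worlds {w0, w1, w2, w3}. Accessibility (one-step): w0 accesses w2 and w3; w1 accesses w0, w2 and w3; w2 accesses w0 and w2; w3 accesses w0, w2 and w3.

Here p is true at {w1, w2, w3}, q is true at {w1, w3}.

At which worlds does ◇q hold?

{w0, w1, w3}

w0: successors {w2, w3}; q there: w2:F, w3:T. ✓
w1: successors {w0, w2, w3}; q there: w0:F, w2:F, w3:T. ✓
w2: successors {w0, w2}; q there: w0:F, w2:F. ✗
w3: successors {w0, w2, w3}; q there: w0:F, w2:F, w3:T. ✓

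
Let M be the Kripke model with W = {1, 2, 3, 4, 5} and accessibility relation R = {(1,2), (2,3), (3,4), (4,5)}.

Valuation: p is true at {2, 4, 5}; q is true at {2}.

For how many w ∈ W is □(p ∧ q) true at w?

1: successors {2}; p ∧ q there: 2:T. ✓
2: successors {3}; p ∧ q there: 3:F. ✗
3: successors {4}; p ∧ q there: 4:F. ✗
4: successors {5}; p ∧ q there: 5:F. ✗
5: no successors, so □(p ∧ q) holds vacuously. ✓
Satisfying worlds: {1, 5}.

2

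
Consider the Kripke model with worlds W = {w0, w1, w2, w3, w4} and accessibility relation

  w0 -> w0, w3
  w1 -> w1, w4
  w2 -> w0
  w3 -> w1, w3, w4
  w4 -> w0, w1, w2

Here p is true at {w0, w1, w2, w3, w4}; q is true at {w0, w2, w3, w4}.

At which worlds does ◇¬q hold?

w0: successors {w0, w3}; ¬q there: w0:F, w3:F. ✗
w1: successors {w1, w4}; ¬q there: w1:T, w4:F. ✓
w2: successors {w0}; ¬q there: w0:F. ✗
w3: successors {w1, w3, w4}; ¬q there: w1:T, w3:F, w4:F. ✓
w4: successors {w0, w1, w2}; ¬q there: w0:F, w1:T, w2:F. ✓

{w1, w3, w4}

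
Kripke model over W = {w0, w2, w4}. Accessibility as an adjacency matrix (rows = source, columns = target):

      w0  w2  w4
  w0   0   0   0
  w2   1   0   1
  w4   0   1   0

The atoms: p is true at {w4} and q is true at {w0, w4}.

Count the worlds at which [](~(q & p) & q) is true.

w0: no successors, so [](~(q & p) & q) holds vacuously. ✓
w2: successors {w0, w4}; ~(q & p) & q there: w0:T, w4:F. ✗
w4: successors {w2}; ~(q & p) & q there: w2:F. ✗
Satisfying worlds: {w0}.

1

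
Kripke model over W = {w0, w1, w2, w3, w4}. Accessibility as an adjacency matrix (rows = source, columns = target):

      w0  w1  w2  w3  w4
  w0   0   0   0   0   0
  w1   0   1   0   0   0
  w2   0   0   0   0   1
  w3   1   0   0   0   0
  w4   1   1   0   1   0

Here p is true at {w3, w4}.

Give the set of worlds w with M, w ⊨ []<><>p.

w0: no successors, so []<><>p holds vacuously. ✓
w1: successors {w1}; <><>p there: w1:F. ✗
w2: successors {w4}; <><>p there: w4:F. ✗
w3: successors {w0}; <><>p there: w0:F. ✗
w4: successors {w0, w1, w3}; <><>p there: w0:F, w1:F, w3:F. ✗

{w0}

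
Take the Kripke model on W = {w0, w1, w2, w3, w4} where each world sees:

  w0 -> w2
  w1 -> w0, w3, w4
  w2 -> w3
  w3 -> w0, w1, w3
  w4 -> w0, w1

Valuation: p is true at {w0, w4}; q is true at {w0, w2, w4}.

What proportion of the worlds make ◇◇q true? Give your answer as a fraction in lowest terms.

4/5

w0: successors {w2}; ◇q there: w2:F. ✗
w1: successors {w0, w3, w4}; ◇q there: w0:T, w3:T, w4:T. ✓
w2: successors {w3}; ◇q there: w3:T. ✓
w3: successors {w0, w1, w3}; ◇q there: w0:T, w1:T, w3:T. ✓
w4: successors {w0, w1}; ◇q there: w0:T, w1:T. ✓
That's 4 of 5 worlds, so 4/5.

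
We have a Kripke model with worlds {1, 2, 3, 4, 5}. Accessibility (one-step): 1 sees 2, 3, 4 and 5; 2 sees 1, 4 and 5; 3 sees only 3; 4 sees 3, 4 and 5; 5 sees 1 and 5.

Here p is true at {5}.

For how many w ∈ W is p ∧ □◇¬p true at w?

1

1: p is F, □◇¬p is T. ✗
2: p is F, □◇¬p is T. ✗
3: p is F, □◇¬p is T. ✗
4: p is F, □◇¬p is T. ✗
5: p is T, □◇¬p is T. ✓
Satisfying worlds: {5}.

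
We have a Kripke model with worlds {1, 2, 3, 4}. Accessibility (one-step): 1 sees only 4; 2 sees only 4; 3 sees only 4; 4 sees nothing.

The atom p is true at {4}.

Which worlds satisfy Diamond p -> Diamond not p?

1: Diamond p is T, Diamond not p is F. ✗
2: Diamond p is T, Diamond not p is F. ✗
3: Diamond p is T, Diamond not p is F. ✗
4: Diamond p is F, Diamond not p is F. ✓

{4}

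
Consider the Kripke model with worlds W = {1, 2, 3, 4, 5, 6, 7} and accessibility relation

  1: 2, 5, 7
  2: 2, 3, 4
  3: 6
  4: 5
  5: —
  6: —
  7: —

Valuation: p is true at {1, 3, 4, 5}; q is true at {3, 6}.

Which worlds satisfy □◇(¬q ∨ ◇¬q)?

{5, 6, 7}

1: successors {2, 5, 7}; ◇(¬q ∨ ◇¬q) there: 2:T, 5:F, 7:F. ✗
2: successors {2, 3, 4}; ◇(¬q ∨ ◇¬q) there: 2:T, 3:F, 4:T. ✗
3: successors {6}; ◇(¬q ∨ ◇¬q) there: 6:F. ✗
4: successors {5}; ◇(¬q ∨ ◇¬q) there: 5:F. ✗
5: no successors, so □◇(¬q ∨ ◇¬q) holds vacuously. ✓
6: no successors, so □◇(¬q ∨ ◇¬q) holds vacuously. ✓
7: no successors, so □◇(¬q ∨ ◇¬q) holds vacuously. ✓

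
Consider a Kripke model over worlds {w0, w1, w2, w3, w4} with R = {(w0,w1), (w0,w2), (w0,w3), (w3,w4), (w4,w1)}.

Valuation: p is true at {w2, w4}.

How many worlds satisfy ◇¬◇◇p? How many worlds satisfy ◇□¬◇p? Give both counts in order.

3 and 3

For ◇¬◇◇p:
w0: successors {w1, w2, w3}; ¬◇◇p there: w1:T, w2:T, w3:T. ✓
w1: no successors, so ◇¬◇◇p fails. ✗
w2: no successors, so ◇¬◇◇p fails. ✗
w3: successors {w4}; ¬◇◇p there: w4:T. ✓
w4: successors {w1}; ¬◇◇p there: w1:T. ✓
— 3 worlds.
For ◇□¬◇p:
w0: successors {w1, w2, w3}; □¬◇p there: w1:T, w2:T, w3:T. ✓
w1: no successors, so ◇□¬◇p fails. ✗
w2: no successors, so ◇□¬◇p fails. ✗
w3: successors {w4}; □¬◇p there: w4:T. ✓
w4: successors {w1}; □¬◇p there: w1:T. ✓
— 3 worlds.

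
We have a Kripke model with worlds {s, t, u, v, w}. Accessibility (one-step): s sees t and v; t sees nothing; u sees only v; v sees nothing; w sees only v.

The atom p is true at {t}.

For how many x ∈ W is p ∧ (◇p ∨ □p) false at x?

s: p is F, ◇p ∨ □p is T. ✗
t: p is T, ◇p ∨ □p is T. ✓
u: p is F, ◇p ∨ □p is F. ✗
v: p is F, ◇p ∨ □p is T. ✗
w: p is F, ◇p ∨ □p is F. ✗
Satisfying worlds: {t}.
So p ∧ (◇p ∨ □p) fails at the other 4 worlds.

4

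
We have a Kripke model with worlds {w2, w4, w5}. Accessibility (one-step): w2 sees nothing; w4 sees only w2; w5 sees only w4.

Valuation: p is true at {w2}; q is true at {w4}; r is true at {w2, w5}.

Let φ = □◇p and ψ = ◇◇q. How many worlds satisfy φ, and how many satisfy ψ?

For □◇p:
w2: no successors, so □◇p holds vacuously. ✓
w4: successors {w2}; ◇p there: w2:F. ✗
w5: successors {w4}; ◇p there: w4:T. ✓
— 2 worlds.
For ◇◇q:
w2: no successors, so ◇◇q fails. ✗
w4: successors {w2}; ◇q there: w2:F. ✗
w5: successors {w4}; ◇q there: w4:F. ✗
— 0 worlds.

2 and 0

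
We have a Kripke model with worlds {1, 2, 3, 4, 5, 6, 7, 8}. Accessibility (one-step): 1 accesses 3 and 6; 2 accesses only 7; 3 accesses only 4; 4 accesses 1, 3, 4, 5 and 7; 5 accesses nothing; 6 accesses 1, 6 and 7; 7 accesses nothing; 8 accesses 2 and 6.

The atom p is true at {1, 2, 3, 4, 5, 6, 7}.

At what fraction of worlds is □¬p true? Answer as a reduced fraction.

1/4

1: successors {3, 6}; ¬p there: 3:F, 6:F. ✗
2: successors {7}; ¬p there: 7:F. ✗
3: successors {4}; ¬p there: 4:F. ✗
4: successors {1, 3, 4, 5, 7}; ¬p there: 1:F, 3:F, 4:F, 5:F, 7:F. ✗
5: no successors, so □¬p holds vacuously. ✓
6: successors {1, 6, 7}; ¬p there: 1:F, 6:F, 7:F. ✗
7: no successors, so □¬p holds vacuously. ✓
8: successors {2, 6}; ¬p there: 2:F, 6:F. ✗
That's 2 of 8 worlds, so 2/8 = 1/4.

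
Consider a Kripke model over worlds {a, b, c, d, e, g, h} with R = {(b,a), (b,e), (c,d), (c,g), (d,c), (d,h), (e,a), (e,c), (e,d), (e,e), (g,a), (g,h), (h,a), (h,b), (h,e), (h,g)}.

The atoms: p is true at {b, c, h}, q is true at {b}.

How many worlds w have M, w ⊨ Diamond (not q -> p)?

4

a: no successors, so Diamond (not q -> p) fails. ✗
b: successors {a, e}; not q -> p there: a:F, e:F. ✗
c: successors {d, g}; not q -> p there: d:F, g:F. ✗
d: successors {c, h}; not q -> p there: c:T, h:T. ✓
e: successors {a, c, d, e}; not q -> p there: a:F, c:T, d:F, e:F. ✓
g: successors {a, h}; not q -> p there: a:F, h:T. ✓
h: successors {a, b, e, g}; not q -> p there: a:F, b:T, e:F, g:F. ✓
Satisfying worlds: {d, e, g, h}.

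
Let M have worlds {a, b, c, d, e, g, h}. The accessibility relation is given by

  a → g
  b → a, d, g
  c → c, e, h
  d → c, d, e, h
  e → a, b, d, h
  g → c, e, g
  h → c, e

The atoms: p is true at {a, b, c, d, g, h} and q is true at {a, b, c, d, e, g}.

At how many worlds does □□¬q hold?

a: successors {g}; □¬q there: g:F. ✗
b: successors {a, d, g}; □¬q there: a:F, d:F, g:F. ✗
c: successors {c, e, h}; □¬q there: c:F, e:F, h:F. ✗
d: successors {c, d, e, h}; □¬q there: c:F, d:F, e:F, h:F. ✗
e: successors {a, b, d, h}; □¬q there: a:F, b:F, d:F, h:F. ✗
g: successors {c, e, g}; □¬q there: c:F, e:F, g:F. ✗
h: successors {c, e}; □¬q there: c:F, e:F. ✗
Satisfying worlds: ∅.

0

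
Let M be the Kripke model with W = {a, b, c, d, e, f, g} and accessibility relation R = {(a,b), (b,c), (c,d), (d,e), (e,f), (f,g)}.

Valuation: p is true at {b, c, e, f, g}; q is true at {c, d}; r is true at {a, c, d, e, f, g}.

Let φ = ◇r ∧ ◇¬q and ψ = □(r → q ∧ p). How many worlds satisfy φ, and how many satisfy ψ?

For ◇r ∧ ◇¬q:
a: ◇r is F, ◇¬q is T. ✗
b: ◇r is T, ◇¬q is F. ✗
c: ◇r is T, ◇¬q is F. ✗
d: ◇r is T, ◇¬q is T. ✓
e: ◇r is T, ◇¬q is T. ✓
f: ◇r is T, ◇¬q is T. ✓
g: ◇r is F, ◇¬q is F. ✗
— 3 worlds.
For □(r → q ∧ p):
a: successors {b}; r → q ∧ p there: b:T. ✓
b: successors {c}; r → q ∧ p there: c:T. ✓
c: successors {d}; r → q ∧ p there: d:F. ✗
d: successors {e}; r → q ∧ p there: e:F. ✗
e: successors {f}; r → q ∧ p there: f:F. ✗
f: successors {g}; r → q ∧ p there: g:F. ✗
g: no successors, so □(r → q ∧ p) holds vacuously. ✓
— 3 worlds.

3 and 3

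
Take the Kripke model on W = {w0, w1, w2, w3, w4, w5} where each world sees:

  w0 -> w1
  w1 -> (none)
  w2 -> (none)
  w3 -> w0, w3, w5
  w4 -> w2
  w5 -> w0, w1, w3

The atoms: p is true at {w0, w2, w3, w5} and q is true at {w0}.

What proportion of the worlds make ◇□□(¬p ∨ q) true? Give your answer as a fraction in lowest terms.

2/3

w0: successors {w1}; □□(¬p ∨ q) there: w1:T. ✓
w1: no successors, so ◇□□(¬p ∨ q) fails. ✗
w2: no successors, so ◇□□(¬p ∨ q) fails. ✗
w3: successors {w0, w3, w5}; □□(¬p ∨ q) there: w0:T, w3:F, w5:F. ✓
w4: successors {w2}; □□(¬p ∨ q) there: w2:T. ✓
w5: successors {w0, w1, w3}; □□(¬p ∨ q) there: w0:T, w1:T, w3:F. ✓
That's 4 of 6 worlds, so 4/6 = 2/3.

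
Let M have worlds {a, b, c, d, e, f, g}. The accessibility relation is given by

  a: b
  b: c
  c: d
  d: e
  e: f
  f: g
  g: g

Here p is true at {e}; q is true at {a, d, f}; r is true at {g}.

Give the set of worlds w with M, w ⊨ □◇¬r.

{a, b, c, d}

a: successors {b}; ◇¬r there: b:T. ✓
b: successors {c}; ◇¬r there: c:T. ✓
c: successors {d}; ◇¬r there: d:T. ✓
d: successors {e}; ◇¬r there: e:T. ✓
e: successors {f}; ◇¬r there: f:F. ✗
f: successors {g}; ◇¬r there: g:F. ✗
g: successors {g}; ◇¬r there: g:F. ✗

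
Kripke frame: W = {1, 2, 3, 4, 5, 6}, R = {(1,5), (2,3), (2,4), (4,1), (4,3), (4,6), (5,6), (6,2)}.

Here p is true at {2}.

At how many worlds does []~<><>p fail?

2

1: successors {5}; ~<><>p there: 5:F. ✗
2: successors {3, 4}; ~<><>p there: 3:T, 4:F. ✗
3: no successors, so []~<><>p holds vacuously. ✓
4: successors {1, 3, 6}; ~<><>p there: 1:T, 3:T, 6:T. ✓
5: successors {6}; ~<><>p there: 6:T. ✓
6: successors {2}; ~<><>p there: 2:T. ✓
Satisfying worlds: {3, 4, 5, 6}.
So []~<><>p fails at the other 2 worlds.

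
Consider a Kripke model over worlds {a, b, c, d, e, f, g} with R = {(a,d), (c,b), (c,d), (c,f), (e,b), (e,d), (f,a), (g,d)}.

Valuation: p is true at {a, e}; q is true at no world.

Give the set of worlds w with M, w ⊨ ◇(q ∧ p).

a: successors {d}; q ∧ p there: d:F. ✗
b: no successors, so ◇(q ∧ p) fails. ✗
c: successors {b, d, f}; q ∧ p there: b:F, d:F, f:F. ✗
d: no successors, so ◇(q ∧ p) fails. ✗
e: successors {b, d}; q ∧ p there: b:F, d:F. ✗
f: successors {a}; q ∧ p there: a:F. ✗
g: successors {d}; q ∧ p there: d:F. ✗

∅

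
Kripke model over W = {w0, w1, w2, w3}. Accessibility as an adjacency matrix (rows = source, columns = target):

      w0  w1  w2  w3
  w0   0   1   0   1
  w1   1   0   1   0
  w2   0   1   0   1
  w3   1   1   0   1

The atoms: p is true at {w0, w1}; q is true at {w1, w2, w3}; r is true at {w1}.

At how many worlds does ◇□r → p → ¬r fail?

w0: ◇□r is F, p → ¬r is T. ✓
w1: ◇□r is F, p → ¬r is F. ✓
w2: ◇□r is F, p → ¬r is T. ✓
w3: ◇□r is F, p → ¬r is T. ✓
Satisfying worlds: {w0, w1, w2, w3}.
So ◇□r → p → ¬r fails at the other 0 worlds.

0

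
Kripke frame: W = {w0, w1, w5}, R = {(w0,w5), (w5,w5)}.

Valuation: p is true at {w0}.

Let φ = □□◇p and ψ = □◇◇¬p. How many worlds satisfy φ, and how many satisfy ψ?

1 and 3

For □□◇p:
w0: successors {w5}; □◇p there: w5:F. ✗
w1: no successors, so □□◇p holds vacuously. ✓
w5: successors {w5}; □◇p there: w5:F. ✗
— 1 world.
For □◇◇¬p:
w0: successors {w5}; ◇◇¬p there: w5:T. ✓
w1: no successors, so □◇◇¬p holds vacuously. ✓
w5: successors {w5}; ◇◇¬p there: w5:T. ✓
— 3 worlds.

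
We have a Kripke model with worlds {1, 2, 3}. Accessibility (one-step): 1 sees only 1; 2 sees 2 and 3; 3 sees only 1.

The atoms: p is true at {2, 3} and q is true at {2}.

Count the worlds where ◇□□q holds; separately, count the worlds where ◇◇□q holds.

0 and 0

For ◇□□q:
1: successors {1}; □□q there: 1:F. ✗
2: successors {2, 3}; □□q there: 2:F, 3:F. ✗
3: successors {1}; □□q there: 1:F. ✗
— 0 worlds.
For ◇◇□q:
1: successors {1}; ◇□q there: 1:F. ✗
2: successors {2, 3}; ◇□q there: 2:F, 3:F. ✗
3: successors {1}; ◇□q there: 1:F. ✗
— 0 worlds.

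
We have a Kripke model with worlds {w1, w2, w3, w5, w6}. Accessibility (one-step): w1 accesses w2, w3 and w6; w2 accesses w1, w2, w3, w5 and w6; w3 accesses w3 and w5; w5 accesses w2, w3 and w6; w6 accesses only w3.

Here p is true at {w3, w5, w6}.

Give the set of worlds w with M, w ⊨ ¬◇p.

∅

w1: ◇p is T. ✗
w2: ◇p is T. ✗
w3: ◇p is T. ✗
w5: ◇p is T. ✗
w6: ◇p is T. ✗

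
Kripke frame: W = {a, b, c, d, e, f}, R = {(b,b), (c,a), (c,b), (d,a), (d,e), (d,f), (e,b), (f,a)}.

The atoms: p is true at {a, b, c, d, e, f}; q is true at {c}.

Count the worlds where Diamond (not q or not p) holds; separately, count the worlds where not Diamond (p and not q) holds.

5 and 1

For Diamond (not q or not p):
a: no successors, so Diamond (not q or not p) fails. ✗
b: successors {b}; not q or not p there: b:T. ✓
c: successors {a, b}; not q or not p there: a:T, b:T. ✓
d: successors {a, e, f}; not q or not p there: a:T, e:T, f:T. ✓
e: successors {b}; not q or not p there: b:T. ✓
f: successors {a}; not q or not p there: a:T. ✓
— 5 worlds.
For not Diamond (p and not q):
a: Diamond (p and not q) is F. ✓
b: Diamond (p and not q) is T. ✗
c: Diamond (p and not q) is T. ✗
d: Diamond (p and not q) is T. ✗
e: Diamond (p and not q) is T. ✗
f: Diamond (p and not q) is T. ✗
— 1 world.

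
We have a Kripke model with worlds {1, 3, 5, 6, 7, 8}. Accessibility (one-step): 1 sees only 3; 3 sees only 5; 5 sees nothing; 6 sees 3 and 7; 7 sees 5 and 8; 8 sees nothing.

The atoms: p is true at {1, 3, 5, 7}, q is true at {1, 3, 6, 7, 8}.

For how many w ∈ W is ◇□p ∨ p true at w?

1: ◇□p is T, p is T. ✓
3: ◇□p is T, p is T. ✓
5: ◇□p is F, p is T. ✓
6: ◇□p is T, p is F. ✓
7: ◇□p is T, p is T. ✓
8: ◇□p is F, p is F. ✗
Satisfying worlds: {1, 3, 5, 6, 7}.

5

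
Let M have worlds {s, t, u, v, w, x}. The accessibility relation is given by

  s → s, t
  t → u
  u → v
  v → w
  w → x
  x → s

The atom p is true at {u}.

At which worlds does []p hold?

{t}

s: successors {s, t}; p there: s:F, t:F. ✗
t: successors {u}; p there: u:T. ✓
u: successors {v}; p there: v:F. ✗
v: successors {w}; p there: w:F. ✗
w: successors {x}; p there: x:F. ✗
x: successors {s}; p there: s:F. ✗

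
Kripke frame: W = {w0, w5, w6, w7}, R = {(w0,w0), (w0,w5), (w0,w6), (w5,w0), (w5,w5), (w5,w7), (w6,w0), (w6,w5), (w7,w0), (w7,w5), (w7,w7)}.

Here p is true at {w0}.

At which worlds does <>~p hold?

{w0, w5, w6, w7}

w0: successors {w0, w5, w6}; ~p there: w0:F, w5:T, w6:T. ✓
w5: successors {w0, w5, w7}; ~p there: w0:F, w5:T, w7:T. ✓
w6: successors {w0, w5}; ~p there: w0:F, w5:T. ✓
w7: successors {w0, w5, w7}; ~p there: w0:F, w5:T, w7:T. ✓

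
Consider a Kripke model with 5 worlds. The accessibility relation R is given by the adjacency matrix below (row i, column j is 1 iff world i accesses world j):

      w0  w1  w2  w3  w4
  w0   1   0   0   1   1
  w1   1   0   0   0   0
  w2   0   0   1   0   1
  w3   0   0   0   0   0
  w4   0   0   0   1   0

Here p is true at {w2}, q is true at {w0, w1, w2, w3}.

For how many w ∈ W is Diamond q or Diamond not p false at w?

w0: Diamond q is T, Diamond not p is T. ✓
w1: Diamond q is T, Diamond not p is T. ✓
w2: Diamond q is T, Diamond not p is T. ✓
w3: Diamond q is F, Diamond not p is F. ✗
w4: Diamond q is T, Diamond not p is T. ✓
Satisfying worlds: {w0, w1, w2, w4}.
So Diamond q or Diamond not p fails at the other 1 world.

1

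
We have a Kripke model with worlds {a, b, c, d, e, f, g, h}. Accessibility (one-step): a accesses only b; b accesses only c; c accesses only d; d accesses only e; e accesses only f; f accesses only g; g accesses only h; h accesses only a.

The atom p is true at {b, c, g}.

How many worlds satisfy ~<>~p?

3

a: <>~p is F. ✓
b: <>~p is F. ✓
c: <>~p is T. ✗
d: <>~p is T. ✗
e: <>~p is T. ✗
f: <>~p is F. ✓
g: <>~p is T. ✗
h: <>~p is T. ✗
Satisfying worlds: {a, b, f}.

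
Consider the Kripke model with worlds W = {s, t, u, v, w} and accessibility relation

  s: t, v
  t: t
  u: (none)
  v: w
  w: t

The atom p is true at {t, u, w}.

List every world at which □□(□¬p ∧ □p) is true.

{u}

s: successors {t, v}; □(□¬p ∧ □p) there: t:F, v:F. ✗
t: successors {t}; □(□¬p ∧ □p) there: t:F. ✗
u: no successors, so □□(□¬p ∧ □p) holds vacuously. ✓
v: successors {w}; □(□¬p ∧ □p) there: w:F. ✗
w: successors {t}; □(□¬p ∧ □p) there: t:F. ✗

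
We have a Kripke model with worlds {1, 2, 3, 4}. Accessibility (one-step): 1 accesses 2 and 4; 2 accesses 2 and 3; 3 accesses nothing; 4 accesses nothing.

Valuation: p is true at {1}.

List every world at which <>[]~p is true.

{1, 2}

1: successors {2, 4}; []~p there: 2:T, 4:T. ✓
2: successors {2, 3}; []~p there: 2:T, 3:T. ✓
3: no successors, so <>[]~p fails. ✗
4: no successors, so <>[]~p fails. ✗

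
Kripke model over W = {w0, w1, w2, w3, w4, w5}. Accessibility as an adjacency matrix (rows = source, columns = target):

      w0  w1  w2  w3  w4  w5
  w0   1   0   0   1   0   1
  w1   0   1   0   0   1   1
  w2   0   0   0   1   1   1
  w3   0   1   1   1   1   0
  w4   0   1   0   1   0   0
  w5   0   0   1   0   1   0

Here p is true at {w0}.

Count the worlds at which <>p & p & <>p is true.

1

w0: <>p & p is T, <>p is T. ✓
w1: <>p & p is F, <>p is F. ✗
w2: <>p & p is F, <>p is F. ✗
w3: <>p & p is F, <>p is F. ✗
w4: <>p & p is F, <>p is F. ✗
w5: <>p & p is F, <>p is F. ✗
Satisfying worlds: {w0}.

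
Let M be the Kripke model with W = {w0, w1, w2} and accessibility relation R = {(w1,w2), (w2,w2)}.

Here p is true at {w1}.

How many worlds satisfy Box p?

w0: no successors, so Box p holds vacuously. ✓
w1: successors {w2}; p there: w2:F. ✗
w2: successors {w2}; p there: w2:F. ✗
Satisfying worlds: {w0}.

1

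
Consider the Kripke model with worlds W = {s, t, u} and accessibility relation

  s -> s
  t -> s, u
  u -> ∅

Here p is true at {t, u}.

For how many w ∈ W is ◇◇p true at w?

s: successors {s}; ◇p there: s:F. ✗
t: successors {s, u}; ◇p there: s:F, u:F. ✗
u: no successors, so ◇◇p fails. ✗
Satisfying worlds: ∅.

0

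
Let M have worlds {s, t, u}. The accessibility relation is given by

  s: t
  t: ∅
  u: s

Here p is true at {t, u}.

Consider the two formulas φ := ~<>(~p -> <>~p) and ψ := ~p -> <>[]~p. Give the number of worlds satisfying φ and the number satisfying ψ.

For ~<>(~p -> <>~p):
s: <>(~p -> <>~p) is T. ✗
t: <>(~p -> <>~p) is F. ✓
u: <>(~p -> <>~p) is F. ✓
— 2 worlds.
For ~p -> <>[]~p:
s: ~p is T, <>[]~p is T. ✓
t: ~p is F, <>[]~p is F. ✓
u: ~p is F, <>[]~p is F. ✓
— 3 worlds.

2 and 3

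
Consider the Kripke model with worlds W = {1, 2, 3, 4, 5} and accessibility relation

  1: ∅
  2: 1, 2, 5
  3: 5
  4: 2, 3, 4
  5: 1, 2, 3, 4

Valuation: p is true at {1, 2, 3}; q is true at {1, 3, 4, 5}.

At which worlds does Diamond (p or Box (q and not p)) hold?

1: no successors, so Diamond (p or Box (q and not p)) fails. ✗
2: successors {1, 2, 5}; p or Box (q and not p) there: 1:T, 2:T, 5:F. ✓
3: successors {5}; p or Box (q and not p) there: 5:F. ✗
4: successors {2, 3, 4}; p or Box (q and not p) there: 2:T, 3:T, 4:F. ✓
5: successors {1, 2, 3, 4}; p or Box (q and not p) there: 1:T, 2:T, 3:T, 4:F. ✓

{2, 4, 5}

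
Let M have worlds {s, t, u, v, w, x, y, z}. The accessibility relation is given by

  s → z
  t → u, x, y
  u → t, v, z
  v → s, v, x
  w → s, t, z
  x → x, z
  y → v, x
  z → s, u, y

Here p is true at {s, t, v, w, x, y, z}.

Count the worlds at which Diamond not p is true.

s: successors {z}; not p there: z:F. ✗
t: successors {u, x, y}; not p there: u:T, x:F, y:F. ✓
u: successors {t, v, z}; not p there: t:F, v:F, z:F. ✗
v: successors {s, v, x}; not p there: s:F, v:F, x:F. ✗
w: successors {s, t, z}; not p there: s:F, t:F, z:F. ✗
x: successors {x, z}; not p there: x:F, z:F. ✗
y: successors {v, x}; not p there: v:F, x:F. ✗
z: successors {s, u, y}; not p there: s:F, u:T, y:F. ✓
Satisfying worlds: {t, z}.

2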